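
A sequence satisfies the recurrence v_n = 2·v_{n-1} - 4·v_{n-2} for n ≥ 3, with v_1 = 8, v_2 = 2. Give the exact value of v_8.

Iterate the recurrence:
v_3 = -28  v_4 = -64  v_5 = -16  v_6 = 224  v_7 = 512  v_8 = 128.

128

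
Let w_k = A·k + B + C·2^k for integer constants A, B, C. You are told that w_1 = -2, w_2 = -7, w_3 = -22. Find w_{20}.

-5242777

The three given values yield: A + B + 2C = -2; 2A + B + 4C = -7; 3A + B + 8C = -22.
Subtracting the first from the second: A + 2C = -5.
Subtracting the second from the third: A + 4C = -15.
Solving: C = -5, A = 5, then B = 3.
Hence w_{20} = 5·20 + 3 + (-5)·1048576 = -5242777.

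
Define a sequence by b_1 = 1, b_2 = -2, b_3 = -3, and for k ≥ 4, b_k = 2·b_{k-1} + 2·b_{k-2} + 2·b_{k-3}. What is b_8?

Step forward from the initial values:
b_4 = -8;  b_5 = -26;  b_6 = -74;  b_7 = -216;  b_8 = -632.

-632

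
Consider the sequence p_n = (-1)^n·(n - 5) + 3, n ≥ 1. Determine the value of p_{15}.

(-1)^15 = -1; n - 5 at n=15 is 10; so p_{15} = -7.

-7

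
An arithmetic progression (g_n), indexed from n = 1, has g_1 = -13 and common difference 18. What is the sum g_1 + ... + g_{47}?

g_n = -13 + (n - 1)·18.
g_{47} = 815; S = 47·(-13 + 815)/2 = 18847.

18847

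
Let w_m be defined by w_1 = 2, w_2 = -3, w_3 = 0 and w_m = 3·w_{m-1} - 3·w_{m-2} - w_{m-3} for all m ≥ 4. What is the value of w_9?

-138

Iterate the recurrence:
w_4 = 7, w_5 = 24, w_6 = 51, w_7 = 74, w_8 = 45, w_9 = -138.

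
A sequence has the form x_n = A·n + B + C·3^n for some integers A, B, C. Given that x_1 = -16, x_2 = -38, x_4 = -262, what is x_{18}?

-1162261542

Write the equations: A + B + 3C = -16; 2A + B + 9C = -38; 4A + B + 81C = -262.
Subtracting the first from the second: A + 6C = -22.
Subtracting the second from the third: 2A + 72C = -224.
Solving: C = -3, A = -4, then B = -3.
So x_n = -4·n + (-3) + (-3)·3^n; at n=18 this is -1162261542.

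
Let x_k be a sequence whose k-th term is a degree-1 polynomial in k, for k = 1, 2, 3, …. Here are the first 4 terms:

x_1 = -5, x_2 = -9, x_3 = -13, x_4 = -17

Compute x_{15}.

1st diffs: -4, -4, -4 (constant).
So x_k = -4k - 1.
Evaluating at k = 15 gives x_{15} = -61.

-61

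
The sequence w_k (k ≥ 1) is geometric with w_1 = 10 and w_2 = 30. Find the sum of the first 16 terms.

Common ratio r = 3.
w_k = 10·3^(k-1).
S = 10·(3^16 - 1)/(3 - 1) = 10·(43046721 - 1)/(2) = 215233600.

215233600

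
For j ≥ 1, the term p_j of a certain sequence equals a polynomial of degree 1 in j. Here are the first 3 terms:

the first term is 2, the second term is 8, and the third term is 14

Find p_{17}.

1st diffs: 6, 6 (constant).
So p_j = 6j - 4.
Evaluating at j = 17 gives p_{17} = 98.

98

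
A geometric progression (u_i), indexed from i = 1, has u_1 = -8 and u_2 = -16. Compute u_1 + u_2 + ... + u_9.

Common ratio r = 2.
u_i = (-8)·2^(i-1).
S = (-8)·(2^9 - 1)/(2 - 1) = (-8)·(512 - 1)/(1) = -4088.

-4088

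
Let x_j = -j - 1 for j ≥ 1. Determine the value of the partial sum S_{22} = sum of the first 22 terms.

-275

Over j = 1..22: Σj = 253.
Total = (-1)·253 + (-1)·22 = -275.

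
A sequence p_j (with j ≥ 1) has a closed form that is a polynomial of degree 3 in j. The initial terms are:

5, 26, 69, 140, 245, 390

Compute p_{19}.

8645

1st diffs: 21, 43, 71, 105, 145.
2nd diffs: 22, 28, 34, 40.
3rd diffs: 6, 6, 6 (constant).
So p_j = j^3 + 5j^2 - j.
Evaluating at j = 19 gives p_{19} = 8645.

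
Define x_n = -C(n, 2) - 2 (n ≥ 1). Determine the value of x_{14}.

-93

C(14, 2) = 91, so x_{14} = -93.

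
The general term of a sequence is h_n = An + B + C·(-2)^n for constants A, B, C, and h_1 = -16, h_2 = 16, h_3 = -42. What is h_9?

Plug in n = 1, 2, 3: A + B - 2C = -16; 2A + B + 4C = 16; 3A + B - 8C = -42.
Subtracting the first from the second: A + 6C = 32.
Subtracting the second from the third: A - 12C = -58.
Solving: C = 5, A = 2, then B = -8.
Hence h_9 = 2·9 + (-8) + 5·(-512) = -2550.

-2550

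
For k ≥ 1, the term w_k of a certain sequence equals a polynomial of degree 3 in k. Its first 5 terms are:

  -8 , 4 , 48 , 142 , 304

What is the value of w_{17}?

1st diffs: 12, 44, 94, 162.
2nd diffs: 32, 50, 68.
3rd diffs: 18, 18 (constant).
Newton forward-difference form: w_k = -8 + 12·C(k-1,1) + 32·C(k-1,2) + 18·C(k-1,3).
At k = 17: k-1 = 16, so w_{17} = -8 + 192 + 3840 + 10080 = 14104.

14104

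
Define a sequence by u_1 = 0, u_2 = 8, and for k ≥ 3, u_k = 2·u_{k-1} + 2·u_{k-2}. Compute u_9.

Step forward from the initial values:
u_3 = 16; u_4 = 48; u_5 = 128; u_6 = 352; u_7 = 960; u_8 = 2624; u_9 = 7168.

7168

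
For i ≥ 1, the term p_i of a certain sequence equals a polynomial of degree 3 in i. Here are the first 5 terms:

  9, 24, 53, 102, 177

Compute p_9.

857

1st diffs: 15, 29, 49, 75.
2nd diffs: 14, 20, 26.
3rd diffs: 6, 6 (constant).
So p_i = i^3 + i^2 + 5i + 2.
Evaluating at i = 9 gives p_9 = 857.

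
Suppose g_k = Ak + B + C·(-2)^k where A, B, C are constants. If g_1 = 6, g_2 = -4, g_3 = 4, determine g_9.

484

Plug in k = 1, 2, 3: A + B - 2C = 6; 2A + B + 4C = -4; 3A + B - 8C = 4.
Subtracting the first from the second: A + 6C = -10.
Subtracting the second from the third: A - 12C = 8.
Solving: C = -1, A = -4, then B = 8.
Therefore g_9 = -36 + 8 + (-1)·(-512) = 484.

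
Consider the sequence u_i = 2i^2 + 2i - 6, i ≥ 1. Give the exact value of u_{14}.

414

u_{14} = 2·14^2 + 2·14 - 6 = 414.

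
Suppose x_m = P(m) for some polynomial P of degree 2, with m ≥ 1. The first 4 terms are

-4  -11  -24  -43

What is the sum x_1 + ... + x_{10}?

-1075

1st diffs: -7, -13, -19.
2nd diffs: -6, -6 (constant).
Newton forward-difference form: x_m = -4 + (-7)·C(m-1,1) + (-6)·C(m-1,2).
Continuing: …, -68, -99, -136, -179, …, x_{10} = -283.
Summing m = 1..10 (10 terms) gives -1075.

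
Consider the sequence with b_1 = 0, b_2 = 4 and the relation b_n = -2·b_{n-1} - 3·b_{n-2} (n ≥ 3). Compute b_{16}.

10516

Compute successive terms:
b_3 = -8  b_4 = 4  b_5 = 16  …  b_{13} = 1840  b_{14} = -524  b_{15} = -4472  b_{16} = 10516.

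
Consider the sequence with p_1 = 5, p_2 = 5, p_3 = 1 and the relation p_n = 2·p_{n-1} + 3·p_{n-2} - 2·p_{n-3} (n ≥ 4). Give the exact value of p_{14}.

Iterate the recurrence:
p_4 = 7  p_5 = 7  p_6 = 33  …  p_{11} = 4937  p_{12} = 13975  p_{13} = 39207  p_{14} = 110465.

110465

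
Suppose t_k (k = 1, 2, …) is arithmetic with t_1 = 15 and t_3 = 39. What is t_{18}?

219

Common difference d = (39 - 15) / (3 - 1) = 12.
t_k = 15 + (k - 1)·12.
t_{18} = 15 + 17·12 = 219.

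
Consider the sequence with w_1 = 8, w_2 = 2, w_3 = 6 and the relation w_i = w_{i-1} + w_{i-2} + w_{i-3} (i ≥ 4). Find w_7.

86

Applying the relation repeatedly:
w_4 = 16  w_5 = 24  w_6 = 46  w_7 = 86.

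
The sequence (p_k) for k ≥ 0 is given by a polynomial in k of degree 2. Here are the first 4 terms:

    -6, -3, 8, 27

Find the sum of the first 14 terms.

1st diffs: 3, 11, 19.
2nd diffs: 8, 8 (constant).
So p_k = 4k^2 - k - 6.
Continuing: …, 54, 89, 132, 183, …, p_{13} = 657.
Summing k = 0..13 (14 terms) gives 3101.

3101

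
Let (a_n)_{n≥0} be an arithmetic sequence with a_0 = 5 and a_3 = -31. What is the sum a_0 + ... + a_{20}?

Common difference d = (-31 - 5) / (3 - 0) = -12.
a_n = 5 + (n - 0)·(-12).
a_{20} = -235; S = 21·(5 + (-235))/2 = -2415.

-2415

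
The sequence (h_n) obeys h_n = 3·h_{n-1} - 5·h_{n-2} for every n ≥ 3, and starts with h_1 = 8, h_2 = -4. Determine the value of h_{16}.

1454264

Applying the relation repeatedly:
h_3 = -52  h_4 = -136  h_5 = -148  …  h_{13} = -17848  h_{14} = 296636  h_{15} = 979148  h_{16} = 1454264.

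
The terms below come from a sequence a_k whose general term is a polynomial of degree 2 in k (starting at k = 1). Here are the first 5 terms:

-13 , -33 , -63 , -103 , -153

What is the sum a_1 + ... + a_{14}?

-5642

1st diffs: -20, -30, -40, -50.
2nd diffs: -10, -10, -10 (constant).
Newton forward-difference form: a_k = -13 + (-20)·C(k-1,1) + (-10)·C(k-1,2).
Continuing: …, -213, -283, -363, -453, …, a_{14} = -1053.
Summing k = 1..14 (14 terms) gives -5642.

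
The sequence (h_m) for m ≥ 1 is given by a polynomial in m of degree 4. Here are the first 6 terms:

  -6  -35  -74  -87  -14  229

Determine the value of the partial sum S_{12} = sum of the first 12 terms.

1st diffs: -29, -39, -13, 73, 243.
2nd diffs: -10, 26, 86, 170.
3rd diffs: 36, 60, 84.
4th diffs: 24, 24 (constant).
Newton forward-difference form: h_m = -6 + (-29)·C(m-1,1) + (-10)·C(m-1,2) + 36·C(m-1,3) + 24·C(m-1,4).
Continuing: …, 750, 1681, 3178, 5421, …, h_{12} = 12985.
Summing m = 1..12 (12 terms) gives 32642.

32642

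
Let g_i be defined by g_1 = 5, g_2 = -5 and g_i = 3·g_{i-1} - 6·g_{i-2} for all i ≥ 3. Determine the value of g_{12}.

Step forward from the initial values:
g_3 = -45; g_4 = -105; g_5 = -45; g_6 = 495; g_7 = 1755; g_8 = 2295; g_9 = -3645; g_{10} = -24705; g_{11} = -52245; g_{12} = -8505.

-8505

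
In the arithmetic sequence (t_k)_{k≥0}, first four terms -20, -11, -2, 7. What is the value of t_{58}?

502

Common difference d = 9.
t_k = -20 + (k - 0)·9.
t_{58} = -20 + 58·9 = 502.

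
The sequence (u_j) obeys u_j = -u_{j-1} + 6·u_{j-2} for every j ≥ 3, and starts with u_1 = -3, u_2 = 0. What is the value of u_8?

2394

Iterate the recurrence:
u_3 = -18  u_4 = 18  u_5 = -126  u_6 = 234  u_7 = -990  u_8 = 2394.
(Characteristic roots are 2 and -3.)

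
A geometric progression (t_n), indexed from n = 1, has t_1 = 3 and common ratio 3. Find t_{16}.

43046721

t_n = 3·3^(n-1).
t_{16} = 3·3^15 = 43046721.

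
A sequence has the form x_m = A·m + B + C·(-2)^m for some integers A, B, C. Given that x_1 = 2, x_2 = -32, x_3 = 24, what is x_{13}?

Write the equations: A + B - 2C = 2; 2A + B + 4C = -32; 3A + B - 8C = 24.
Subtracting the first from the second: A + 6C = -34.
Subtracting the second from the third: A - 12C = 56.
Solving: C = -5, A = -4, then B = -4.
Therefore x_{13} = -52 + (-4) + (-5)·(-8192) = 40904.

40904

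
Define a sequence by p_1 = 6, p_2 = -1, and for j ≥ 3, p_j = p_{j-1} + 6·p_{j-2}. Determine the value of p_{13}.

Step forward from the initial values:
p_3 = 35;  p_4 = 29;  p_5 = 239;  …;  p_{10} = 41357;  p_{11} = 133799;  p_{12} = 381941;  p_{13} = 1184735.
(Characteristic roots are 3 and -2.)

1184735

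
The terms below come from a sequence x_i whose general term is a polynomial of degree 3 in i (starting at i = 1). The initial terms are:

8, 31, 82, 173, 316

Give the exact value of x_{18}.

12367

1st diffs: 23, 51, 91, 143.
2nd diffs: 28, 40, 52.
3rd diffs: 12, 12 (constant).
Newton forward-difference form: x_i = 8 + 23·C(i-1,1) + 28·C(i-1,2) + 12·C(i-1,3).
At i = 18: i-1 = 17, so x_{18} = 8 + 391 + 3808 + 8160 = 12367.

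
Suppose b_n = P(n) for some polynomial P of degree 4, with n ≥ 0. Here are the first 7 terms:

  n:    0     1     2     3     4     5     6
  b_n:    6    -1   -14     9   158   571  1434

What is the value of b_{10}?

14786

1st diffs: -7, -13, 23, 149, 413, 863.
2nd diffs: -6, 36, 126, 264, 450.
3rd diffs: 42, 90, 138, 186.
4th diffs: 48, 48, 48 (constant).
So b_n = 2n^4 - 5n^3 - 2n^2 - 2n + 6.
Evaluating at n = 10 gives b_{10} = 14786.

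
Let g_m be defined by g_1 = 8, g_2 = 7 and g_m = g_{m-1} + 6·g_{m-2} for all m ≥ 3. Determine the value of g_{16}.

65893561

Applying the relation repeatedly:
g_3 = 55;  g_4 = 97;  g_5 = 427;  …;  g_{13} = 2458555;  g_{14} = 7306033;  g_{15} = 22057363;  g_{16} = 65893561.
(Characteristic roots are 3 and -2.)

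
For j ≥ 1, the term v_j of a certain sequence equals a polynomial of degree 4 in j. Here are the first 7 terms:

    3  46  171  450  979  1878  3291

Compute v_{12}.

1st diffs: 43, 125, 279, 529, 899, 1413.
2nd diffs: 82, 154, 250, 370, 514.
3rd diffs: 72, 96, 120, 144.
4th diffs: 24, 24, 24 (constant).
Newton forward-difference form: v_j = 3 + 43·C(j-1,1) + 82·C(j-1,2) + 72·C(j-1,3) + 24·C(j-1,4).
At j = 12: j-1 = 11, so v_{12} = 3 + 473 + 4510 + 11880 + 7920 = 24786.

24786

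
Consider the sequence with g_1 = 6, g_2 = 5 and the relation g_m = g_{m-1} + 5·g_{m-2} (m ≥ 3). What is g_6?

Step forward from the initial values:
g_3 = 35, g_4 = 60, g_5 = 235, g_6 = 535.

535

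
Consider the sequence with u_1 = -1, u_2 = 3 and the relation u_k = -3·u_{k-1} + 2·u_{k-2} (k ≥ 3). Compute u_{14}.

Step forward from the initial values:
u_3 = -11, u_4 = 39, u_5 = -139, …, u_{11} = -283667, u_{12} = 1010295, u_{13} = -3598219, u_{14} = 12815247.

12815247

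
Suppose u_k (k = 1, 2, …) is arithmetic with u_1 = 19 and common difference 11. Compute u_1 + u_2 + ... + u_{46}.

u_k = 19 + (k - 1)·11.
u_{46} = 514; S = 46·(19 + 514)/2 = 12259.

12259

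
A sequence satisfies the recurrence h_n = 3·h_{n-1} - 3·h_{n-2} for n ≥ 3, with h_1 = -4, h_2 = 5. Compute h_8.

-135

Iterate the recurrence:
h_3 = 27; h_4 = 66; h_5 = 117; h_6 = 153; h_7 = 108; h_8 = -135.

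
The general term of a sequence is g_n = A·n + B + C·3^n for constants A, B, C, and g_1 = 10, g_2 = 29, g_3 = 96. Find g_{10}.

236149

Write the equations: A + B + 3C = 10; 2A + B + 9C = 29; 3A + B + 27C = 96.
Subtracting the first from the second: A + 6C = 19.
Subtracting the second from the third: A + 18C = 67.
Solving: C = 4, A = -5, then B = 3.
So g_n = -5·n + 3 + 4·3^n; at n=10 this is 236149.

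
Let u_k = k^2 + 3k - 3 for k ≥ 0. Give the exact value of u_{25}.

u_{25} = 1·25^2 + 3·25 - 3 = 697.

697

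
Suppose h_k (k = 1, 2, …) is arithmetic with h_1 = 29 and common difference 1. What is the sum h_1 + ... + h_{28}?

h_k = 29 + (k - 1)·1.
h_{28} = 56; S = 28·(29 + 56)/2 = 1190.

1190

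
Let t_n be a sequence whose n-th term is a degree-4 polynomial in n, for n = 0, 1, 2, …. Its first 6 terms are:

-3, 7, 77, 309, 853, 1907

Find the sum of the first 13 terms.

152607

1st diffs: 10, 70, 232, 544, 1054.
2nd diffs: 60, 162, 312, 510.
3rd diffs: 102, 150, 198.
4th diffs: 48, 48 (constant).
Newton forward-difference form: t_n = -3 + 10·C(n,1) + 60·C(n,2) + 102·C(n,3) + 48·C(n,4).
Continuing: …, 3717, 6577, 10829, 16863, …, t_{12} = 50277.
Summing n = 0..12 (13 terms) gives 152607.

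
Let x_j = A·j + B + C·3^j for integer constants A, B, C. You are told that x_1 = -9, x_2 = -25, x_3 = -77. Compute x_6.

At j = 1, 2, 3: A + B + 3C = -9; 2A + B + 9C = -25; 3A + B + 27C = -77.
Subtracting the first from the second: A + 6C = -16.
Subtracting the second from the third: A + 18C = -52.
Solving: C = -3, A = 2, then B = -2.
So x_j = 2·j + (-2) + (-3)·3^j; at j=6 this is -2177.

-2177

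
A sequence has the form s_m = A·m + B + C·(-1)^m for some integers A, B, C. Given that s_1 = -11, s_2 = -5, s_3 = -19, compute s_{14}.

-53

Plug in m = 1, 2, 3: A + B - C = -11; 2A + B + C = -5; 3A + B - C = -19.
Subtracting the first from the second: A + 2C = 6.
Subtracting the second from the third: A - 2C = -14.
Solving: C = 5, A = -4, then B = -2.
Hence s_{14} = -4·14 + (-2) + 5·1 = -53.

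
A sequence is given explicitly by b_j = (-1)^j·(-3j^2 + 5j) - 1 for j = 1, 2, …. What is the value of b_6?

-79

(-1)^6 = 1; -3j^2 + 5j at j=6 is -78; so b_6 = -79.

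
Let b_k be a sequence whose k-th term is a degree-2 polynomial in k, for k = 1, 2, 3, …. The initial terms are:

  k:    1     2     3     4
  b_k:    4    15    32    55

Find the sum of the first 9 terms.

1st diffs: 11, 17, 23.
2nd diffs: 6, 6 (constant).
Newton forward-difference form: b_k = 4 + 11·C(k-1,1) + 6·C(k-1,2).
Continuing: …, 84, 119, 160, 207, …, b_9 = 260.
Summing k = 1..9 (9 terms) gives 936.

936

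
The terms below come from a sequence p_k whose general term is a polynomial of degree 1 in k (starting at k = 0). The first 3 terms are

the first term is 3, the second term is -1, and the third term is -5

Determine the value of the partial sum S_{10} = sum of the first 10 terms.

1st diffs: -4, -4 (constant).
So p_k = -4k + 3.
Continuing: …, -9, -13, -17, -21, …, p_9 = -33.
Summing k = 0..9 (10 terms) gives -150.

-150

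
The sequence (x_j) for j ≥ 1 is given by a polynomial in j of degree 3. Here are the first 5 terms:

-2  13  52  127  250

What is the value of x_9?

1st diffs: 15, 39, 75, 123.
2nd diffs: 24, 36, 48.
3rd diffs: 12, 12 (constant).
Newton forward-difference form: x_j = -2 + 15·C(j-1,1) + 24·C(j-1,2) + 12·C(j-1,3).
At j = 9: j-1 = 8, so x_9 = -2 + 120 + 672 + 672 = 1462.

1462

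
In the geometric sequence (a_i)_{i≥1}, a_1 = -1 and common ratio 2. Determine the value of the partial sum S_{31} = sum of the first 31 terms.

a_i = (-1)·2^(i-1).
S = (-1)·(2^31 - 1)/(2 - 1) = (-1)·(2147483648 - 1)/(1) = -2147483647.

-2147483647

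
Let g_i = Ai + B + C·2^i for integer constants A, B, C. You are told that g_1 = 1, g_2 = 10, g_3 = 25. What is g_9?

The three given values yield: A + B + 2C = 1; 2A + B + 4C = 10; 3A + B + 8C = 25.
Subtracting the first from the second: A + 2C = 9.
Subtracting the second from the third: A + 4C = 15.
Solving: C = 3, A = 3, then B = -8.
Hence g_9 = 3·9 + (-8) + 3·512 = 1555.

1555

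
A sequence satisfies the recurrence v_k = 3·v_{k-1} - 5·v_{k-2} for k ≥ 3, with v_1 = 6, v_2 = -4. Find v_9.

1542

Applying the relation repeatedly:
v_3 = -42  v_4 = -106  v_5 = -108  v_6 = 206  v_7 = 1158  v_8 = 2444  v_9 = 1542.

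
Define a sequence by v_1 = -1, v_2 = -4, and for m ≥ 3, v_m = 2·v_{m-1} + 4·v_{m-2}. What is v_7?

Compute successive terms:
v_3 = -12  v_4 = -40  v_5 = -128  v_6 = -416  v_7 = -1344.

-1344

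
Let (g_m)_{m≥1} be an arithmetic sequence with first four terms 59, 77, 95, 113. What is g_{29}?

563

Common difference d = 18.
g_m = 59 + (m - 1)·18.
g_{29} = 59 + 28·18 = 563.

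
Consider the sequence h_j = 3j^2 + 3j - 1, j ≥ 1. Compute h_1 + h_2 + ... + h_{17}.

Over j = 1..17: Σj = 153, Σj² = 1785.
Total = (3)·1785 + (3)·153 + (-1)·17 = 5797.

5797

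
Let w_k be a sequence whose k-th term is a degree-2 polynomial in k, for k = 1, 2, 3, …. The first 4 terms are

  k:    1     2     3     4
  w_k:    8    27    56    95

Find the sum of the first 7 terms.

1st diffs: 19, 29, 39.
2nd diffs: 10, 10 (constant).
Newton forward-difference form: w_k = 8 + 19·C(k-1,1) + 10·C(k-1,2).
Continuing: 144, 203, 272.
Summing k = 1..7 (7 terms) gives 805.

805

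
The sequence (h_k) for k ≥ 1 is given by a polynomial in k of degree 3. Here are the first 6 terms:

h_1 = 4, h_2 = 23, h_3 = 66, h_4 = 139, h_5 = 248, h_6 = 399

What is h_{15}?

1st diffs: 19, 43, 73, 109, 151.
2nd diffs: 24, 30, 36, 42.
3rd diffs: 6, 6, 6 (constant).
Newton forward-difference form: h_k = 4 + 19·C(k-1,1) + 24·C(k-1,2) + 6·C(k-1,3).
At k = 15: k-1 = 14, so h_{15} = 4 + 266 + 2184 + 2184 = 4638.

4638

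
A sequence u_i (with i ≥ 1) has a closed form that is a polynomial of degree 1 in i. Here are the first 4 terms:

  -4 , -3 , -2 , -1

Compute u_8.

1st diffs: 1, 1, 1 (constant).
So u_i = i - 5.
Evaluating at i = 8 gives u_8 = 3.

3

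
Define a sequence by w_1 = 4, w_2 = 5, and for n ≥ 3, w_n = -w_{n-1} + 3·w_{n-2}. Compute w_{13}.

1396

Step forward from the initial values:
w_3 = 7; w_4 = 8; w_5 = 13; …; w_{10} = -64; w_{11} = 301; w_{12} = -493; w_{13} = 1396.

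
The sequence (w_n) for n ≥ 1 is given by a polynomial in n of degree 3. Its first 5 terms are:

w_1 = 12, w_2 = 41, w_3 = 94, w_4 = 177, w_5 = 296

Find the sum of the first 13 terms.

13572

1st diffs: 29, 53, 83, 119.
2nd diffs: 24, 30, 36.
3rd diffs: 6, 6 (constant).
Newton forward-difference form: w_n = 12 + 29·C(n-1,1) + 24·C(n-1,2) + 6·C(n-1,3).
Continuing: …, 457, 666, 929, 1252, …, w_{13} = 3264.
Summing n = 1..13 (13 terms) gives 13572.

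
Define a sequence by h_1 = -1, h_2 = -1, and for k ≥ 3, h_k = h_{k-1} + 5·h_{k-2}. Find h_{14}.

-379561

h_3 = -6; h_4 = -11; h_5 = -41; …; h_{11} = -17621; h_{12} = -48576; h_{13} = -136681; h_{14} = -379561.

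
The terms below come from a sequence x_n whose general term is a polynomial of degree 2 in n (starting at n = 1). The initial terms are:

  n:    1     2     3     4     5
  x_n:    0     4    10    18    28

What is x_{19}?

378

1st diffs: 4, 6, 8, 10.
2nd diffs: 2, 2, 2 (constant).
Newton forward-difference form: x_n = 4·C(n-1,1) + 2·C(n-1,2).
At n = 19: n-1 = 18, so x_{19} = 72 + 306 = 378.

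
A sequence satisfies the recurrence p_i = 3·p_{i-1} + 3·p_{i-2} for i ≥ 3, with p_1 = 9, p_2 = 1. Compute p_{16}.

Applying the relation repeatedly:
p_3 = 30  p_4 = 93  p_5 = 369  …  p_{13} = 15630489  p_{14} = 59259681  p_{15} = 224670510  p_{16} = 851790573.

851790573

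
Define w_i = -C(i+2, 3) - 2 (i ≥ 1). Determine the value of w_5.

C(7, 3) = 35, so w_5 = -37.

-37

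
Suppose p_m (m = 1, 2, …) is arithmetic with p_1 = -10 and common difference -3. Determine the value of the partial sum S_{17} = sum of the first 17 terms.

-578

p_m = -10 + (m - 1)·(-3).
p_{17} = -58; S = 17·(-10 + (-58))/2 = -578.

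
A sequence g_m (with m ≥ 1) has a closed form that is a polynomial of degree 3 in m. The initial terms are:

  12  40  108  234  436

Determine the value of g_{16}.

1st diffs: 28, 68, 126, 202.
2nd diffs: 40, 58, 76.
3rd diffs: 18, 18 (constant).
So g_m = 3m^3 + 2m^2 + m + 6.
Evaluating at m = 16 gives g_{16} = 12822.

12822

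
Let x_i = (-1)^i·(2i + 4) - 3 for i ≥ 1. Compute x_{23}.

-53

(-1)^23 = -1; 2i + 4 at i=23 is 50; so x_{23} = -53.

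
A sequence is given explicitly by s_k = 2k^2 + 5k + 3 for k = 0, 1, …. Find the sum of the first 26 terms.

12753

Over k = 0..25: Σk = 325, Σk² = 5525.
Total = (2)·5525 + (5)·325 + (3)·26 = 12753.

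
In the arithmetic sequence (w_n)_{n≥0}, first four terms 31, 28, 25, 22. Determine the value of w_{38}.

Common difference d = -3.
w_n = 31 + (n - 0)·(-3).
w_{38} = 31 + 38·(-3) = -83.

-83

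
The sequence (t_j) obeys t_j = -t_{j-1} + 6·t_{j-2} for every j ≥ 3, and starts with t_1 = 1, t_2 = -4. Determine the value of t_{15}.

t_3 = 10; t_4 = -34; t_5 = 94; …; t_{12} = -212986; t_{13} = 636910; t_{14} = -1914826; t_{15} = 5736286.
(Characteristic roots are 2 and -3.)

5736286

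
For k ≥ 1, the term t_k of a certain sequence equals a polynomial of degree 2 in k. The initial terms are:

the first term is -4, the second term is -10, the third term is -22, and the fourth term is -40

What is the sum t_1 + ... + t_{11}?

-1364

1st diffs: -6, -12, -18.
2nd diffs: -6, -6 (constant).
So t_k = -3k^2 + 3k - 4.
Continuing: …, -64, -94, -130, -172, …, t_{11} = -334.
Summing k = 1..11 (11 terms) gives -1364.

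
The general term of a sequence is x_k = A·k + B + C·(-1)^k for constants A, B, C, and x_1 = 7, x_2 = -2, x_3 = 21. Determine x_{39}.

Write the equations: A + B - C = 7; 2A + B + C = -2; 3A + B - C = 21.
Subtracting the first from the second: A + 2C = -9.
Subtracting the second from the third: A - 2C = 23.
Solving: C = -8, A = 7, then B = -8.
Therefore x_{39} = 273 + (-8) + (-8)·(-1) = 273.

273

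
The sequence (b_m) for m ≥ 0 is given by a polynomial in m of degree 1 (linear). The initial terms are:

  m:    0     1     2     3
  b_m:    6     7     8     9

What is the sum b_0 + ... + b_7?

1st diffs: 1, 1, 1 (constant).
So b_m = m + 6.
Continuing: 10, 11, 12, 13.
Summing m = 0..7 (8 terms) gives 76.

76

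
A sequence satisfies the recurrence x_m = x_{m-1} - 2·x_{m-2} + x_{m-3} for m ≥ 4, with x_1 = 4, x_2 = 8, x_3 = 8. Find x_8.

4

Iterate the recurrence:
x_4 = -4; x_5 = -12; x_6 = 4; x_7 = 24; x_8 = 4.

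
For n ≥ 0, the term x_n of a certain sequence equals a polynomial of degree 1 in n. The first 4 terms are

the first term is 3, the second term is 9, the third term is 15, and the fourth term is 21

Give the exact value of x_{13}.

1st diffs: 6, 6, 6 (constant).
So x_n = 6n + 3.
Evaluating at n = 13 gives x_{13} = 81.

81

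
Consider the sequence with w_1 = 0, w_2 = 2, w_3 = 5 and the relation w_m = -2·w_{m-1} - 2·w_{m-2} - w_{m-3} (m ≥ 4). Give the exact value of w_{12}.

-9

w_4 = -14; w_5 = 16; w_6 = -9; w_7 = 0; w_8 = 2; w_9 = 5; w_{10} = -14; w_{11} = 16; w_{12} = -9.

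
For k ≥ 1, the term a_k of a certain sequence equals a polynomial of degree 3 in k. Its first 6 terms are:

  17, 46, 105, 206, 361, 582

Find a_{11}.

1st diffs: 29, 59, 101, 155, 221.
2nd diffs: 30, 42, 54, 66.
3rd diffs: 12, 12, 12 (constant).
Newton forward-difference form: a_k = 17 + 29·C(k-1,1) + 30·C(k-1,2) + 12·C(k-1,3).
At k = 11: k-1 = 10, so a_{11} = 17 + 290 + 1350 + 1440 = 3097.

3097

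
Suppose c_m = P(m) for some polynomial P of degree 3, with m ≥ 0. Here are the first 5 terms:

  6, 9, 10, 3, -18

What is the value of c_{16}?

1st diffs: 3, 1, -7, -21.
2nd diffs: -2, -8, -14.
3rd diffs: -6, -6 (constant).
So c_m = -m^3 + 2m^2 + 2m + 6.
Evaluating at m = 16 gives c_{16} = -3546.

-3546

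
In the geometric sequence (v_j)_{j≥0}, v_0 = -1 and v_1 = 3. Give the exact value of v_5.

243

Common ratio r = -3.
v_j = (-1)·(-3)^(j-0).
v_5 = (-1)·(-3)^5 = 243.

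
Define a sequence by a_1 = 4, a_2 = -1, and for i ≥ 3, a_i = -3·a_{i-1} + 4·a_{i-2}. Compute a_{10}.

Applying the relation repeatedly:
a_3 = 19; a_4 = -61; a_5 = 259; a_6 = -1021; a_7 = 4099; a_8 = -16381; a_9 = 65539; a_{10} = -262141.
(Characteristic roots are 1 and -4.)

-262141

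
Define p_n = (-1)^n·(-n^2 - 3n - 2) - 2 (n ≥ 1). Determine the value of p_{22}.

-554

(-1)^22 = 1; -n^2 - 3n - 2 at n=22 is -552; so p_{22} = -554.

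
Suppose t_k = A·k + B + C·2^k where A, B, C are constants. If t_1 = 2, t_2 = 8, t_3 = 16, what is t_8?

284

Write the equations: A + B + 2C = 2; 2A + B + 4C = 8; 3A + B + 8C = 16.
Subtracting the first from the second: A + 2C = 6.
Subtracting the second from the third: A + 4C = 8.
Solving: C = 1, A = 4, then B = -4.
So t_k = 4·k + (-4) + 1·2^k; at k=8 this is 284.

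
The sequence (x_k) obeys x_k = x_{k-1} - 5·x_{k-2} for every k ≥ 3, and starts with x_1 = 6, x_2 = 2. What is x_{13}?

Step forward from the initial values:
x_3 = -28; x_4 = -38; x_5 = 102; …; x_{10} = 7802; x_{11} = 10742; x_{12} = -28268; x_{13} = -81978.

-81978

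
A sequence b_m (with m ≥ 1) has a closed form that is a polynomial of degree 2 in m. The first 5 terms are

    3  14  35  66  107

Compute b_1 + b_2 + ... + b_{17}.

1st diffs: 11, 21, 31, 41.
2nd diffs: 10, 10, 10 (constant).
So b_m = 5m^2 - 4m + 2.
Continuing: …, 158, 219, 290, 371, …, b_{17} = 1379.
Summing m = 1..17 (17 terms) gives 8347.

8347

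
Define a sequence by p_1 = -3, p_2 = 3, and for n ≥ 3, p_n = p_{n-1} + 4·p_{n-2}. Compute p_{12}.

p_3 = -9, p_4 = 3, p_5 = -33, p_6 = -21, p_7 = -153, p_8 = -237, p_9 = -849, p_{10} = -1797, p_{11} = -5193, p_{12} = -12381.

-12381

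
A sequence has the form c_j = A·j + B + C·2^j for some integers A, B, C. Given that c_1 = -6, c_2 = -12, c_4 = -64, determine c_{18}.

At j = 1, 2, 4: A + B + 2C = -6; 2A + B + 4C = -12; 4A + B + 16C = -64.
Subtracting the first from the second: A + 2C = -6.
Subtracting the second from the third: 2A + 12C = -52.
Solving: C = -5, A = 4, then B = 0.
So c_j = 4·j + 0 + (-5)·2^j; at j=18 this is -1310648.

-1310648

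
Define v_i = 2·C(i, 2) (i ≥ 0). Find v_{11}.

C(11, 2) = 55, so v_{11} = 110.

110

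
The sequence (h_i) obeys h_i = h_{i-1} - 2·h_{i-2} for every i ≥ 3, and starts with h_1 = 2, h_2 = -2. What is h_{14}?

-178

Step forward from the initial values:
h_3 = -6; h_4 = -2; h_5 = 10; …; h_{11} = 90; h_{12} = -2; h_{13} = -182; h_{14} = -178.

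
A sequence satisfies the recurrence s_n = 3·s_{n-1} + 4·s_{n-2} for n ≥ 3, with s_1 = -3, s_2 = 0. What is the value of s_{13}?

Applying the relation repeatedly:
s_3 = -12  s_4 = -36  s_5 = -156  …  s_{10} = -157284  s_{11} = -629148  s_{12} = -2516580  s_{13} = -10066332.
(Characteristic roots are 4 and -1.)

-10066332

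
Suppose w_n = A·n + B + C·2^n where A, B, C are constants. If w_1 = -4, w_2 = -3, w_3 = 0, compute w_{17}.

At n = 1, 2, 3: A + B + 2C = -4; 2A + B + 4C = -3; 3A + B + 8C = 0.
Subtracting the first from the second: A + 2C = 1.
Subtracting the second from the third: A + 4C = 3.
Solving: C = 1, A = -1, then B = -5.
So w_n = -1·n + (-5) + 1·2^n; at n=17 this is 131050.

131050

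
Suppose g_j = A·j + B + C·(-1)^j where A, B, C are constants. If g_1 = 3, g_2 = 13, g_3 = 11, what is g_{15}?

The three given values yield: A + B - C = 3; 2A + B + C = 13; 3A + B - C = 11.
Subtracting the first from the second: A + 2C = 10.
Subtracting the second from the third: A - 2C = -2.
Solving: C = 3, A = 4, then B = 2.
Hence g_{15} = 4·15 + 2 + 3·(-1) = 59.

59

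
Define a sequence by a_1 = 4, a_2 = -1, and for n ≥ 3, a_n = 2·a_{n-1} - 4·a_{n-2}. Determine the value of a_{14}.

Step forward from the initial values:
a_3 = -18, a_4 = -32, a_5 = 8, …, a_{11} = 512, a_{12} = 9216, a_{13} = 16384, a_{14} = -4096.

-4096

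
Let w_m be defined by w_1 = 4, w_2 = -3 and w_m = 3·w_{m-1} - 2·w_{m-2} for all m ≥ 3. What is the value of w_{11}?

-7157

Compute successive terms:
w_3 = -17; w_4 = -45; w_5 = -101; w_6 = -213; w_7 = -437; w_8 = -885; w_9 = -1781; w_{10} = -3573; w_{11} = -7157.
(Characteristic roots are 2 and 1.)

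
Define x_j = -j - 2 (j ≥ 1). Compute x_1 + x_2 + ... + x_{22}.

-297

Over j = 1..22: Σj = 253.
Total = (-1)·253 + (-2)·22 = -297.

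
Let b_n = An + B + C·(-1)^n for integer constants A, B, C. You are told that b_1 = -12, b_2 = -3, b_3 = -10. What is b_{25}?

The three given values yield: A + B - C = -12; 2A + B + C = -3; 3A + B - C = -10.
Subtracting the first from the second: A + 2C = 9.
Subtracting the second from the third: A - 2C = -7.
Solving: C = 4, A = 1, then B = -9.
Therefore b_{25} = 25 + (-9) + 4·(-1) = 12.

12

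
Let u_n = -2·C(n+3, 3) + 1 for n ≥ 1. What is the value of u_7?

-239

C(10, 3) = 120, so u_7 = -239.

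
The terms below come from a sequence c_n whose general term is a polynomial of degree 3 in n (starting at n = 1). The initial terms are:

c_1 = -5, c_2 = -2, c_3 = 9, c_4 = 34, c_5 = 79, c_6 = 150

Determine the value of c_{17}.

1st diffs: 3, 11, 25, 45, 71.
2nd diffs: 8, 14, 20, 26.
3rd diffs: 6, 6, 6 (constant).
Newton forward-difference form: c_n = -5 + 3·C(n-1,1) + 8·C(n-1,2) + 6·C(n-1,3).
At n = 17: n-1 = 16, so c_{17} = -5 + 48 + 960 + 3360 = 4363.

4363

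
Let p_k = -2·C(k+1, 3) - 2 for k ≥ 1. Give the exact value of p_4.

-22

C(5, 3) = 10, so p_4 = -22.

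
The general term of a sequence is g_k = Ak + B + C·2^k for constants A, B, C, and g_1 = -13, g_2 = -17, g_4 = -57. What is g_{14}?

Plug in k = 1, 2, 4: A + B + 2C = -13; 2A + B + 4C = -17; 4A + B + 16C = -57.
Subtracting the first from the second: A + 2C = -4.
Subtracting the second from the third: 2A + 12C = -40.
Solving: C = -4, A = 4, then B = -9.
Therefore g_{14} = 56 + (-9) + (-4)·16384 = -65489.

-65489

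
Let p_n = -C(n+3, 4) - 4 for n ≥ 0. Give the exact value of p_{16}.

C(19, 4) = 3876, so p_{16} = -3880.

-3880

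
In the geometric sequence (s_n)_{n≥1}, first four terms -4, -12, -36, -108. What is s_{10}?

-78732

Common ratio r = 3.
s_n = (-4)·3^(n-1).
s_{10} = (-4)·3^9 = -78732.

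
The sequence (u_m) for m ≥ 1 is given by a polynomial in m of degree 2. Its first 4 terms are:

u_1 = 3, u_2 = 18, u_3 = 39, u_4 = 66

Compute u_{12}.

498

1st diffs: 15, 21, 27.
2nd diffs: 6, 6 (constant).
Newton forward-difference form: u_m = 3 + 15·C(m-1,1) + 6·C(m-1,2).
At m = 12: m-1 = 11, so u_{12} = 3 + 165 + 330 = 498.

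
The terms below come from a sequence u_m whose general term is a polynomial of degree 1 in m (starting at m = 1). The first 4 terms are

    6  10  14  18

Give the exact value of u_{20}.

1st diffs: 4, 4, 4 (constant).
So u_m = 4m + 2.
Evaluating at m = 20 gives u_{20} = 82.

82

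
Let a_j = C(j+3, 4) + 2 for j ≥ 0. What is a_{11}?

1003

C(14, 4) = 1001, so a_{11} = 1003.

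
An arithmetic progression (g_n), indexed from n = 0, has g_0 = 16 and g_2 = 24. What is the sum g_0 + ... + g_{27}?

Common difference d = (24 - 16) / (2 - 0) = 4.
g_n = 16 + (n - 0)·4.
g_{27} = 124; S = 28·(16 + 124)/2 = 1960.

1960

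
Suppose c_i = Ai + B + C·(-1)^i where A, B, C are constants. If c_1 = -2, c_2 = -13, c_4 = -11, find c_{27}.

At i = 1, 2, 4: A + B - C = -2; 2A + B + C = -13; 4A + B + C = -11.
Subtracting the first from the second: A + 2C = -11.
Subtracting the second from the third: 2A = 2.
Solving: C = -6, A = 1, then B = -9.
So c_i = 1·i + (-9) + (-6)·(-1)^i; at i=27 this is 24.

24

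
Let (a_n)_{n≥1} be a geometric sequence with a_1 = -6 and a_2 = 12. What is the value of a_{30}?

Common ratio r = -2.
a_n = (-6)·(-2)^(n-1).
a_{30} = (-6)·(-2)^29 = 3221225472.

3221225472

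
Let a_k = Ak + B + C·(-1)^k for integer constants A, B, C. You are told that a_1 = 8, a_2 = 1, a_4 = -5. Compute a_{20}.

At k = 1, 2, 4: A + B - C = 8; 2A + B + C = 1; 4A + B + C = -5.
Subtracting the first from the second: A + 2C = -7.
Subtracting the second from the third: 2A = -6.
Solving: C = -2, A = -3, then B = 9.
So a_k = -3·k + 9 + (-2)·(-1)^k; at k=20 this is -53.

-53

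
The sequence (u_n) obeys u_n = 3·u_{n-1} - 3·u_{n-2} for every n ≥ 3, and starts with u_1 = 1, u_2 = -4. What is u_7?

-27

Step forward from the initial values:
u_3 = -15, u_4 = -33, u_5 = -54, u_6 = -63, u_7 = -27.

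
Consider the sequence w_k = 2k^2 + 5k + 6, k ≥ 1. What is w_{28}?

w_{28} = 2·28^2 + 5·28 + 6 = 1714.

1714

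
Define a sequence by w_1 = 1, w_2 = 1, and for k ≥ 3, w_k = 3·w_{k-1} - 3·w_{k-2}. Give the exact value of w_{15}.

0

Iterate the recurrence:
w_3 = 0;  w_4 = -3;  w_5 = -9;  …;  w_{12} = 486;  w_{13} = 729;  w_{14} = 729;  w_{15} = 0.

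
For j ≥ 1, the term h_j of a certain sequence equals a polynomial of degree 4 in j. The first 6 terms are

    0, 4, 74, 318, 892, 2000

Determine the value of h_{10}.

17532

1st diffs: 4, 70, 244, 574, 1108.
2nd diffs: 66, 174, 330, 534.
3rd diffs: 108, 156, 204.
4th diffs: 48, 48 (constant).
Newton forward-difference form: h_j = 4·C(j-1,1) + 66·C(j-1,2) + 108·C(j-1,3) + 48·C(j-1,4).
At j = 10: j-1 = 9, so h_{10} = 36 + 2376 + 9072 + 6048 = 17532.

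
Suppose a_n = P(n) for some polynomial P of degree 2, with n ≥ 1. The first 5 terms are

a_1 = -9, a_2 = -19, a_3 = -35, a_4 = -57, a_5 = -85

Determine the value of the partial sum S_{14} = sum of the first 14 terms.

1st diffs: -10, -16, -22, -28.
2nd diffs: -6, -6, -6 (constant).
Newton forward-difference form: a_n = -9 + (-10)·C(n-1,1) + (-6)·C(n-1,2).
Continuing: …, -119, -159, -205, -257, …, a_{14} = -607.
Summing n = 1..14 (14 terms) gives -3220.

-3220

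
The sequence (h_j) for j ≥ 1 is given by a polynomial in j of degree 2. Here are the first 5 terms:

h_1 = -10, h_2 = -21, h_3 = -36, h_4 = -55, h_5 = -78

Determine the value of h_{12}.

1st diffs: -11, -15, -19, -23.
2nd diffs: -4, -4, -4 (constant).
So h_j = -2j^2 - 5j - 3.
Evaluating at j = 12 gives h_{12} = -351.

-351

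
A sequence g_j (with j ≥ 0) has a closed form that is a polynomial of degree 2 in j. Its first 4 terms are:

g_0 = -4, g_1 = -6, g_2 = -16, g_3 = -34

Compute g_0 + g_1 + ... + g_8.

1st diffs: -2, -10, -18.
2nd diffs: -8, -8 (constant).
Newton forward-difference form: g_j = -4 + (-2)·C(j,1) + (-8)·C(j,2).
Continuing: …, -60, -94, -136, -186, …, g_8 = -244.
Summing j = 0..8 (9 terms) gives -780.

-780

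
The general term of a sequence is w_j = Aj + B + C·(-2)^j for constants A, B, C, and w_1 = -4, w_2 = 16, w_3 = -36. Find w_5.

-140

The three given values yield: A + B - 2C = -4; 2A + B + 4C = 16; 3A + B - 8C = -36.
Subtracting the first from the second: A + 6C = 20.
Subtracting the second from the third: A - 12C = -52.
Solving: C = 4, A = -4, then B = 8.
Hence w_5 = -4·5 + 8 + 4·(-32) = -140.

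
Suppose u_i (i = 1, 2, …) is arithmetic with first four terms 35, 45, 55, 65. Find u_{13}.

Common difference d = 10.
u_i = 35 + (i - 1)·10.
u_{13} = 35 + 12·10 = 155.

155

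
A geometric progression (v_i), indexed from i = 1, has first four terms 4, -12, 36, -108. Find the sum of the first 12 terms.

Common ratio r = -3.
v_i = 4·(-3)^(i-1).
S = 4·((-3)^12 - 1)/(-3 - 1) = 4·(531441 - 1)/(-4) = -531440.

-531440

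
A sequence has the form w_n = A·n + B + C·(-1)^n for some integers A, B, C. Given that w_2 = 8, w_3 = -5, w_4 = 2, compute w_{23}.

Write the equations: 2A + B + C = 8; 3A + B - C = -5; 4A + B + C = 2.
Subtracting the first from the second: A - 2C = -13.
Subtracting the second from the third: A + 2C = 7.
Solving: C = 5, A = -3, then B = 9.
Hence w_{23} = -3·23 + 9 + 5·(-1) = -65.

-65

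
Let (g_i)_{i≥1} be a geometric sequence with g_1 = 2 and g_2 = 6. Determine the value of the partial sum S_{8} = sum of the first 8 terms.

Common ratio r = 3.
g_i = 2·3^(i-1).
S = 2·(3^8 - 1)/(3 - 1) = 2·(6561 - 1)/(2) = 6560.

6560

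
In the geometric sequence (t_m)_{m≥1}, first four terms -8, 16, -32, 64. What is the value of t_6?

256

Common ratio r = -2.
t_m = (-8)·(-2)^(m-1).
t_6 = (-8)·(-2)^5 = 256.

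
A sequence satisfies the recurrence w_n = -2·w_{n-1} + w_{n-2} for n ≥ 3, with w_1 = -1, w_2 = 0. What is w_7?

w_3 = -1, w_4 = 2, w_5 = -5, w_6 = 12, w_7 = -29.

-29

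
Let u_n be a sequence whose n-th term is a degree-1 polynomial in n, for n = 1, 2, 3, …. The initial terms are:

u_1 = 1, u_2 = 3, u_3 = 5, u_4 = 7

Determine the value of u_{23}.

1st diffs: 2, 2, 2 (constant).
So u_n = 2n - 1.
Evaluating at n = 23 gives u_{23} = 45.

45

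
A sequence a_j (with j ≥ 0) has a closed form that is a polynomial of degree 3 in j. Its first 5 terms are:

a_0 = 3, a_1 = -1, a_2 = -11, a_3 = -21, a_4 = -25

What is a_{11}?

1st diffs: -4, -10, -10, -4.
2nd diffs: -6, 0, 6.
3rd diffs: 6, 6 (constant).
Newton forward-difference form: a_j = 3 + (-4)·C(j,1) + (-6)·C(j,2) + 6·C(j,3).
At j = 11: j = 11, so a_{11} = 3 - 44 - 330 + 990 = 619.

619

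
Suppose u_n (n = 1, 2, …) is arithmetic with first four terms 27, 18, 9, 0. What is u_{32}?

Common difference d = -9.
u_n = 27 + (n - 1)·(-9).
u_{32} = 27 + 31·(-9) = -252.

-252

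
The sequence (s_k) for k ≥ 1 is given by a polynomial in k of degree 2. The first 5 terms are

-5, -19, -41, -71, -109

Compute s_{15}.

-929

1st diffs: -14, -22, -30, -38.
2nd diffs: -8, -8, -8 (constant).
Newton forward-difference form: s_k = -5 + (-14)·C(k-1,1) + (-8)·C(k-1,2).
At k = 15: k-1 = 14, so s_{15} = -5 - 196 - 728 = -929.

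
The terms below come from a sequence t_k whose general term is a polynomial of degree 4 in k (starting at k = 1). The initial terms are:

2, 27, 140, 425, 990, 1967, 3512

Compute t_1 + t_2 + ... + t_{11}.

54725

1st diffs: 25, 113, 285, 565, 977, 1545.
2nd diffs: 88, 172, 280, 412, 568.
3rd diffs: 84, 108, 132, 156.
4th diffs: 24, 24, 24 (constant).
Newton forward-difference form: t_k = 2 + 25·C(k-1,1) + 88·C(k-1,2) + 84·C(k-1,3) + 24·C(k-1,4).
Continuing: 5805, 9050, 13475, 19332.
Summing k = 1..11 (11 terms) gives 54725.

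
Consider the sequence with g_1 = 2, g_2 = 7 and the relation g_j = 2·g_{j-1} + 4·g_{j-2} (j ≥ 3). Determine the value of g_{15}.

Iterate the recurrence:
g_3 = 22;  g_4 = 72;  g_5 = 232;  …;  g_{12} = 863232;  g_{13} = 2793472;  g_{14} = 9039872;  g_{15} = 29253632.

29253632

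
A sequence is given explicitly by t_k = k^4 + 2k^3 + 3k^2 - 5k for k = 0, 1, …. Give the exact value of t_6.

1806

t_6 = 1·6^4 + 2·6^3 + 3·6^2 - 5·6 = 1806.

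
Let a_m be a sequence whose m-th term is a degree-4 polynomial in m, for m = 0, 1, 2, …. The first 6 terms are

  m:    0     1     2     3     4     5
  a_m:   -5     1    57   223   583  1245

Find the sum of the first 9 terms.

14955

1st diffs: 6, 56, 166, 360, 662.
2nd diffs: 50, 110, 194, 302.
3rd diffs: 60, 84, 108.
4th diffs: 24, 24 (constant).
Newton forward-difference form: a_m = -5 + 6·C(m,1) + 50·C(m,2) + 60·C(m,3) + 24·C(m,4).
Continuing: 2341, 4027, 6483.
Summing m = 0..8 (9 terms) gives 14955.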